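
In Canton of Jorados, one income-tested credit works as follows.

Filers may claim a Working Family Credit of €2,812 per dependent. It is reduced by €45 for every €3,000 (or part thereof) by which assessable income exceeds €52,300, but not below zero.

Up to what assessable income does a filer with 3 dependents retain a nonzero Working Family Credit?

Full credit = 3 × €2,812 = €8,436.
After 187 increments the reduction is 187 × €45 = €8,415, leaving €21; one more increment wipes it out. Increment 187 ends at excess 187 × €3,000 = €561,000, so the highest qualifying income is €52,300 + €561,000 = €613,300.

€613,300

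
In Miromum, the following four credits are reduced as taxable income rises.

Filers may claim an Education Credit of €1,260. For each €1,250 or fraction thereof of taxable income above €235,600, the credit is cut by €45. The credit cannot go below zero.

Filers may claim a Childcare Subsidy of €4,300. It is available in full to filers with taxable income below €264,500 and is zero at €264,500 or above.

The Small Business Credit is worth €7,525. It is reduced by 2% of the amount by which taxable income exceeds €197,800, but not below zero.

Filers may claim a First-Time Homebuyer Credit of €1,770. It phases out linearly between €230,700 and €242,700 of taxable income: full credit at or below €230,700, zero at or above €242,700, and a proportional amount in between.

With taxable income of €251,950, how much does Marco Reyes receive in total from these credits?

Education Credit: income exceeds €235,600 by €16,350, which is 14 full-or-partial €1,250 increments; reduction = 14 × €45 = €630, leaving €630.
Childcare Subsidy: €251,950 is below the €264,500 cutoff, so the full €4,300 applies.
Small Business Credit: 2% of the €54,150 excess over €197,800 is €1,083; credit = €7,525 − €1,083 = €6,442.
First-Time Homebuyer Credit: €251,950 is at or above €242,700, so the credit is €0.
Total: €630 + €4,300 + €6,442 + €0 = €11,372.

€11,372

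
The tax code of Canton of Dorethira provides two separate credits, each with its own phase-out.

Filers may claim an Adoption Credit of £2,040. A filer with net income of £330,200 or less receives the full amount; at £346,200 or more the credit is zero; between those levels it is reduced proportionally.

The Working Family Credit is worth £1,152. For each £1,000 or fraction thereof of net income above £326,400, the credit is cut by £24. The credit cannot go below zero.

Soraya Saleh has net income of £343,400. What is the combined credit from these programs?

Adoption Credit: £343,400 is £13,200 into a £16,000 phase-out range, leaving 2,800/16,000 of the credit: £2,040 × 2,800/16,000 = £357.
Working Family Credit: income exceeds £326,400 by £17,000, which is 17 full-or-partial £1,000 increments; reduction = 17 × £24 = £408, leaving £744.
Total: £357 + £744 = £1,101.

£1,101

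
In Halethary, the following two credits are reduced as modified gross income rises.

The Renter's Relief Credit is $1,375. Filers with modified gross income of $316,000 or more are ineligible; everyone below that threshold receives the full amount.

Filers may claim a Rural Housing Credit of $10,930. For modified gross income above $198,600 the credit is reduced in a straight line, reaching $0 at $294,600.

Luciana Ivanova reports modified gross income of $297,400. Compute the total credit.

Renter's Relief Credit: $297,400 is below the $316,000 cutoff, so the full $1,375 applies.
Rural Housing Credit: $297,400 is at or above $294,600, so the credit is $0.
Total: $1,375 + $0 = $1,375.

$1,375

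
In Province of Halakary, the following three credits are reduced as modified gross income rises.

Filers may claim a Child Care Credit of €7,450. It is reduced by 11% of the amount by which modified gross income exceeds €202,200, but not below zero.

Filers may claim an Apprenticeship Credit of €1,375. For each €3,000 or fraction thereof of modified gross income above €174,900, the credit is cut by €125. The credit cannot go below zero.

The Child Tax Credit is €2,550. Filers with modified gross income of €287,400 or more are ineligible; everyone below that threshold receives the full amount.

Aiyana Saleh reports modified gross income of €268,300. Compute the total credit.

€2,729

Child Care Credit: 11% of the €66,100 excess over €202,200 is €7,271; credit = €7,450 − €7,271 = €179.
Apprenticeship Credit: income exceeds €174,900 by €93,400 → 32 increments × €125 = €4,000 ≥ base, so the credit is €0.
Child Tax Credit: €268,300 is below the €287,400 cutoff, so the full €2,550 applies.
Total: €179 + €0 + €2,550 = €2,729.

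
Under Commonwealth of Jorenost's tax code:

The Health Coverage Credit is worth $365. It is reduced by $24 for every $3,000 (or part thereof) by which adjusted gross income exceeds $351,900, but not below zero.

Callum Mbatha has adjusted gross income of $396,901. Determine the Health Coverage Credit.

Health Coverage Credit: income exceeds $351,900 by $45,001 → 16 increments × $24 = $384 ≥ base, so the credit is $0.

$0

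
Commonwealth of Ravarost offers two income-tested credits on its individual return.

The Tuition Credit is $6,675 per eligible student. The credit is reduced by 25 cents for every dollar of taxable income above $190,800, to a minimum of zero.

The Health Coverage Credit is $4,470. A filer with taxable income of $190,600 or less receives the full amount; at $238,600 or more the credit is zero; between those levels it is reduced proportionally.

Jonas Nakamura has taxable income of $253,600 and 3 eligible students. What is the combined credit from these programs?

$4,325

Tuition Credit: base = 3 × $6,675 = $20,025. 25% of the $62,800 excess over $190,800 is $15,700; credit = $20,025 − $15,700 = $4,325.
Health Coverage Credit: $253,600 is at or above $238,600, so the credit is $0.
Total: $4,325 + $0 = $4,325.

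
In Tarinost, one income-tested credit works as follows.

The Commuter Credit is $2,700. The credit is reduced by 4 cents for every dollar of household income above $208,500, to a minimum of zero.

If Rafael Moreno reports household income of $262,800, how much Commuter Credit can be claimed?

Commuter Credit: 4% of the $54,300 excess over $208,500 is $2,172; credit = $2,700 − $2,172 = $528.

$528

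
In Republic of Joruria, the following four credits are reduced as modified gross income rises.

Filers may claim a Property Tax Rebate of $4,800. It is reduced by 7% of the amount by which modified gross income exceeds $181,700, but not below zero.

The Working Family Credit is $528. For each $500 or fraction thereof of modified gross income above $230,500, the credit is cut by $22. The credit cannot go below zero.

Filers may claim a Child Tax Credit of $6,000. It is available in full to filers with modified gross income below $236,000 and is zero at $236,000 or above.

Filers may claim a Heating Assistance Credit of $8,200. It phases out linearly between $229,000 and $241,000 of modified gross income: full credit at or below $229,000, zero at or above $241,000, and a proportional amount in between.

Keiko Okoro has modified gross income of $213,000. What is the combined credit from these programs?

Property Tax Rebate: 7% of the $31,300 excess over $181,700 is $2,191; credit = $4,800 − $2,191 = $2,609.
Working Family Credit: $213,000 is at or below the $230,500 threshold, so the full $528 applies.
Child Tax Credit: $213,000 is below the $236,000 cutoff, so the full $6,000 applies.
Heating Assistance Credit: $213,000 is at or below the $229,000 threshold, so the full $8,200 applies.
Total: $2,609 + $528 + $6,000 + $8,200 = $17,337.

$17,337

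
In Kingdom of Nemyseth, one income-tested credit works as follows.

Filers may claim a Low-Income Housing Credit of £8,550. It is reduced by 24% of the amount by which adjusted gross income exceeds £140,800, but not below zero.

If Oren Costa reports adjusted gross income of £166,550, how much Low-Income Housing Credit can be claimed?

£2,370

Low-Income Housing Credit: 24% of the £25,750 excess over £140,800 is £6,180; credit = £8,550 − £6,180 = £2,370.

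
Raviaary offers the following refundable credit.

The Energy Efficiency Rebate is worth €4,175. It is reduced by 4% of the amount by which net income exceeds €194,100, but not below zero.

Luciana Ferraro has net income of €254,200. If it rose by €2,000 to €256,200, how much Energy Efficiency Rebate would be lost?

€80

At €254,200 — 4% of the €60,100 excess over €194,100 is €2,404; credit = €4,175 − €2,404 = €1,771.
At €256,200 — 4% of the €62,100 excess over €194,100 is €2,484; credit = €4,175 − €2,484 = €1,691.
Lost: €1,771 − €1,691 = €80.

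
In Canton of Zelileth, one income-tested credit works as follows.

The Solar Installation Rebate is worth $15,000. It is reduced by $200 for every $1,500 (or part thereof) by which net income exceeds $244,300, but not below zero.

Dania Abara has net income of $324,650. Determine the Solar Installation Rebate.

Solar Installation Rebate: income exceeds $244,300 by $80,350, which is 54 full-or-partial $1,500 increments; reduction = 54 × $200 = $10,800, leaving $4,200.

$4,200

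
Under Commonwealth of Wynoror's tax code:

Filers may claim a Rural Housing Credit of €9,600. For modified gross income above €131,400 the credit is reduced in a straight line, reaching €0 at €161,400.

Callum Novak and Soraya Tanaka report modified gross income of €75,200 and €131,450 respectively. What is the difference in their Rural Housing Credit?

€16

Callum (€75,200): Rural Housing Credit: €75,200 is at or below the €131,400 threshold, so the full €9,600 applies.
Soraya (€131,450): Rural Housing Credit: €131,450 is €50 into a €30,000 phase-out range, leaving 29,950/30,000 of the credit: €9,600 × 29,950/30,000 = €9,584.
Difference: |€9,600 − €9,584| = €16.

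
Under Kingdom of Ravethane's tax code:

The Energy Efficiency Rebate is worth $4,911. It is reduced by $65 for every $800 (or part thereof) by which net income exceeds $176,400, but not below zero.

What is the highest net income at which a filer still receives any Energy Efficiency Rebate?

$236,400

After 75 increments the reduction is 75 × $65 = $4,875, leaving $36; one more increment wipes it out. Increment 75 ends at excess 75 × $800 = $60,000, so the highest qualifying income is $176,400 + $60,000 = $236,400.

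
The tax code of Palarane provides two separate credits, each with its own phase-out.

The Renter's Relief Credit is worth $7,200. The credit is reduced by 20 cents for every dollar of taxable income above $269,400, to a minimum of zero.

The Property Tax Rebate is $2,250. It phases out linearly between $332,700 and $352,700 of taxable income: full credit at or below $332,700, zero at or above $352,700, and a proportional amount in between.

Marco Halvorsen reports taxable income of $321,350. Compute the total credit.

Renter's Relief Credit: 20% of the $51,950 excess over $269,400 is $10,390 ≥ base, so the credit is $0.
Property Tax Rebate: $321,350 is at or below the $332,700 threshold, so the full $2,250 applies.
Total: $0 + $2,250 = $2,250.

$2,250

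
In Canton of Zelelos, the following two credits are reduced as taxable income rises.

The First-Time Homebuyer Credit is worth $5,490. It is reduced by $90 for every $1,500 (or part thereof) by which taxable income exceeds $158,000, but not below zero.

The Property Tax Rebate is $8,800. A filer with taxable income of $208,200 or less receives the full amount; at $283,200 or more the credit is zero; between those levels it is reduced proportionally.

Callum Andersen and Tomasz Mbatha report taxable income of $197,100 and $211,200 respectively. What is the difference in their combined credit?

Callum ($197,100): First-Time Homebuyer Credit: income exceeds $158,000 by $39,100, which is 27 full-or-partial $1,500 increments; reduction = 27 × $90 = $2,430, leaving $3,060. Property Tax Rebate: $197,100 is at or below the $208,200 threshold, so the full $8,800 applies. total $3,060 + $8,800 = $11,860
Tomasz ($211,200): First-Time Homebuyer Credit: income exceeds $158,000 by $53,200, which is 36 full-or-partial $1,500 increments; reduction = 36 × $90 = $3,240, leaving $2,250. Property Tax Rebate: $211,200 is $3,000 into a $75,000 phase-out range, leaving 72,000/75,000 of the credit: $8,800 × 72,000/75,000 = $8,448. total $2,250 + $8,448 = $10,698
Difference: |$11,860 − $10,698| = $1,162.

$1,162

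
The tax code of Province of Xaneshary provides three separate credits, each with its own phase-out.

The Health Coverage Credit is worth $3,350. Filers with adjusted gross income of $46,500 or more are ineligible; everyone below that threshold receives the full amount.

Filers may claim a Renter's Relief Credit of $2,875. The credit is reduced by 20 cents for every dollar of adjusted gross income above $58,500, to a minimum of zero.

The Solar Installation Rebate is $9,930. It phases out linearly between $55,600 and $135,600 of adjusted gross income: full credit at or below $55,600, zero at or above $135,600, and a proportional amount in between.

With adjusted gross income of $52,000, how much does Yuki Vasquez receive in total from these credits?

Health Coverage Credit: $52,000 meets or exceeds the $46,500 cutoff, so the credit is $0.
Renter's Relief Credit: $52,000 is at or below the $58,500 threshold, so the full $2,875 applies.
Solar Installation Rebate: $52,000 is at or below the $55,600 threshold, so the full $9,930 applies.
Total: $0 + $2,875 + $9,930 = $12,805.

$12,805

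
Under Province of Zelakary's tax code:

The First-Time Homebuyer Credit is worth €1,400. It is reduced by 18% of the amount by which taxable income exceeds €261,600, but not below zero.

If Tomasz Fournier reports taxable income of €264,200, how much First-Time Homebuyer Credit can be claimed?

First-Time Homebuyer Credit: 18% of the €2,600 excess over €261,600 is €468; credit = €1,400 − €468 = €932.

€932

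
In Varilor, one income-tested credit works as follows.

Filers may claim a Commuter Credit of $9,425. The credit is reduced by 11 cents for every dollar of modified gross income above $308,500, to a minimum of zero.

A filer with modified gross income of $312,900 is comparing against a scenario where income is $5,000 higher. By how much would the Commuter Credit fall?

$550

At $312,900 — 11% of the $4,400 excess over $308,500 is $484; credit = $9,425 − $484 = $8,941.
At $317,900 — 11% of the $9,400 excess over $308,500 is $1,034; credit = $9,425 − $1,034 = $8,391.
Lost: $8,941 − $8,391 = $550.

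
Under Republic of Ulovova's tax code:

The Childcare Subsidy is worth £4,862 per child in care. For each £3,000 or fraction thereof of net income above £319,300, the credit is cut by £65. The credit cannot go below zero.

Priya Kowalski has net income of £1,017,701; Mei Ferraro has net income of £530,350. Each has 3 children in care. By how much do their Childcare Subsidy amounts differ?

£9,971

Priya (£1,017,701): Childcare Subsidy: base = 3 × £4,862 = £14,586. income exceeds £319,300 by £698,401 → 233 increments × £65 = £15,145 ≥ base, so the credit is £0.
Mei (£530,350): Childcare Subsidy: base = 3 × £4,862 = £14,586. income exceeds £319,300 by £211,050, which is 71 full-or-partial £3,000 increments; reduction = 71 × £65 = £4,615, leaving £9,971.
Difference: |£0 − £9,971| = £9,971.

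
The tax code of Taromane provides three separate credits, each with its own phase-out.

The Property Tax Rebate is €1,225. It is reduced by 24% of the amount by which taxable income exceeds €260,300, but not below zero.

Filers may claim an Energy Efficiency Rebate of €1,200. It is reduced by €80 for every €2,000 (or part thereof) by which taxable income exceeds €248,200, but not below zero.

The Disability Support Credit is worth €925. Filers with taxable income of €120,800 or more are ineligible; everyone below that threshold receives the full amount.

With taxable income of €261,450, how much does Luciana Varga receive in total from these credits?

Property Tax Rebate: 24% of the €1,150 excess over €260,300 is €276; credit = €1,225 − €276 = €949.
Energy Efficiency Rebate: income exceeds €248,200 by €13,250, which is 7 full-or-partial €2,000 increments; reduction = 7 × €80 = €560, leaving €640.
Disability Support Credit: €261,450 meets or exceeds the €120,800 cutoff, so the credit is €0.
Total: €949 + €640 + €0 = €1,589.

€1,589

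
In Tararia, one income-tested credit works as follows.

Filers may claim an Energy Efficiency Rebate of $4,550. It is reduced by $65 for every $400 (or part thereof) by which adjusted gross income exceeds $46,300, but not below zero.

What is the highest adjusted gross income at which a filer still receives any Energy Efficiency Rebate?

$73,900

After 69 increments the reduction is 69 × $65 = $4,485, leaving $65; one more increment wipes it out. Increment 69 ends at excess 69 × $400 = $27,600, so the highest qualifying income is $46,300 + $27,600 = $73,900.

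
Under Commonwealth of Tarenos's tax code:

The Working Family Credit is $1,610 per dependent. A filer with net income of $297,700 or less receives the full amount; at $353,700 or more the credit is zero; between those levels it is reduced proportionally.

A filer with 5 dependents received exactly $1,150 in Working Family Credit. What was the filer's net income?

Full credit = 5 × $1,610 = $8,050.
$1,150 is 1,150/8,050 of the full $8,050, so 6,900/8,050 of the $56,000 range has been used: income = $297,700 + $56,000 × 6,900/8,050 = $345,700.

$345,700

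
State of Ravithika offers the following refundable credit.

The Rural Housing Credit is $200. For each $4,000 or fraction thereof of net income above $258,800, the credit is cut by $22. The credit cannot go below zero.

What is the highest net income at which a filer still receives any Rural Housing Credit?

$294,800

After 9 increments the reduction is 9 × $22 = $198, leaving $2; one more increment wipes it out. Increment 9 ends at excess 9 × $4,000 = $36,000, so the highest qualifying income is $258,800 + $36,000 = $294,800.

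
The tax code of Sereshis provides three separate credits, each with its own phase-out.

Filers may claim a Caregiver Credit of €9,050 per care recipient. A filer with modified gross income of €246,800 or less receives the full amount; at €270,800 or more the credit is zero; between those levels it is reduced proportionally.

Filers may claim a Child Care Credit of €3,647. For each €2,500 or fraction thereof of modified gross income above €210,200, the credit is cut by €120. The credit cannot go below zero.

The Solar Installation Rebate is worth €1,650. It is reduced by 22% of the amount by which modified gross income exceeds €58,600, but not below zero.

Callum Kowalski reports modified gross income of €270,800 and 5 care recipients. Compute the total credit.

Caregiver Credit: base = 5 × €9,050 = €45,250. €270,800 is at or above €270,800, so the credit is €0.
Child Care Credit: income exceeds €210,200 by €60,600, which is 25 full-or-partial €2,500 increments; reduction = 25 × €120 = €3,000, leaving €647.
Solar Installation Rebate: 22% of the €212,200 excess over €58,600 is €46,684 ≥ base, so the credit is €0.
Total: €0 + €647 + €0 = €647.

€647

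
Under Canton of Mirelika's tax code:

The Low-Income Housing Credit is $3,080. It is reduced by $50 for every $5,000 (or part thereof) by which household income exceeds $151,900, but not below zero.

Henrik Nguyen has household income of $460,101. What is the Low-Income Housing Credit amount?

$0

Low-Income Housing Credit: income exceeds $151,900 by $308,201 → 62 increments × $50 = $3,100 ≥ base, so the credit is $0.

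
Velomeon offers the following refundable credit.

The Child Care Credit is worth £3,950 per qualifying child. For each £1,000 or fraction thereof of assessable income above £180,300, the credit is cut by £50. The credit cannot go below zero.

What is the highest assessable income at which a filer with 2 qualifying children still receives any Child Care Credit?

£337,300

Full credit = 2 × £3,950 = £7,900.
After 157 increments the reduction is 157 × £50 = £7,850, leaving £50; one more increment wipes it out. Increment 157 ends at excess 157 × £1,000 = £157,000, so the highest qualifying income is £180,300 + £157,000 = £337,300.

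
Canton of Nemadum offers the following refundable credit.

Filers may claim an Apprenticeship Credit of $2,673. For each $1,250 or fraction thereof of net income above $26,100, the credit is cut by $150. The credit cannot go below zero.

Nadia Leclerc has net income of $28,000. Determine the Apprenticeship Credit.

$2,373

Apprenticeship Credit: income exceeds $26,100 by $1,900, which is 2 full-or-partial $1,250 increments; reduction = 2 × $150 = $300, leaving $2,373.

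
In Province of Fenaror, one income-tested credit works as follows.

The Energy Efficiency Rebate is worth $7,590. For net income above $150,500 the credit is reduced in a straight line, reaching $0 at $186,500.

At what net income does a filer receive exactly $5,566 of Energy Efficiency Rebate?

$160,100

$5,566 is 5,566/7,590 of the full $7,590, so 2,024/7,590 of the $36,000 range has been used: income = $150,500 + $36,000 × 2,024/7,590 = $160,100.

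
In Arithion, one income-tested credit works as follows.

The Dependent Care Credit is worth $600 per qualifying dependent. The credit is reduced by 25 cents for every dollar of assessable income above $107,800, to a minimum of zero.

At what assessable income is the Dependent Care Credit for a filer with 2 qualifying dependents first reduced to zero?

$112,600

Full credit = 2 × $600 = $1,200.
The credit falls by 25% of each dollar above $107,800, so it reaches zero when the excess is $1,200 / 25% = $4,800: income = $107,800 + $4,800 = $112,600.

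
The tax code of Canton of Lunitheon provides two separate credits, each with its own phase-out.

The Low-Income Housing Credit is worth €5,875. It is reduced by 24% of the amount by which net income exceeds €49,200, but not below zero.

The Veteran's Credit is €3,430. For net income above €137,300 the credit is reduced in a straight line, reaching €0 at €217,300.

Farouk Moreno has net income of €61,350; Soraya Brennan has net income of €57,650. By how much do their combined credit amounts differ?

€888

Farouk (€61,350): Low-Income Housing Credit: 24% of the €12,150 excess over €49,200 is €2,916; credit = €5,875 − €2,916 = €2,959. Veteran's Credit: €61,350 is at or below the €137,300 threshold, so the full €3,430 applies. total €2,959 + €3,430 = €6,389
Soraya (€57,650): Low-Income Housing Credit: 24% of the €8,450 excess over €49,200 is €2,028; credit = €5,875 − €2,028 = €3,847. Veteran's Credit: €57,650 is at or below the €137,300 threshold, so the full €3,430 applies. total €3,847 + €3,430 = €7,277
Difference: |€6,389 − €7,277| = €888.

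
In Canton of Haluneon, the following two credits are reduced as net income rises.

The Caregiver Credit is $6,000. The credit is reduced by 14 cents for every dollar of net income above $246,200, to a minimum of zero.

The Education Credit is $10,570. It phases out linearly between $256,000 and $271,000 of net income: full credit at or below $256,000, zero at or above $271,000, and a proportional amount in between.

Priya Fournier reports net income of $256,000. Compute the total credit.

$15,198

Caregiver Credit: 14% of the $9,800 excess over $246,200 is $1,372; credit = $6,000 − $1,372 = $4,628.
Education Credit: $256,000 is at or below the $256,000 threshold, so the full $10,570 applies.
Total: $4,628 + $10,570 = $15,198.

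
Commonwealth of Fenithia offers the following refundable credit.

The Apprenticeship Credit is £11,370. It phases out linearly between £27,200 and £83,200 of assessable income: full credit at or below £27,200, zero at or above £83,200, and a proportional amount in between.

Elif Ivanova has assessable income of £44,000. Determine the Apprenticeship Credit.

Apprenticeship Credit: £44,000 is £16,800 into a £56,000 phase-out range, leaving 39,200/56,000 of the credit: £11,370 × 39,200/56,000 = £7,959.

£7,959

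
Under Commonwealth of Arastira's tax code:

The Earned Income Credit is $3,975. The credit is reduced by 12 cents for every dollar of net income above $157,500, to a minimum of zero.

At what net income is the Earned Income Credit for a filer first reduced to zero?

The credit falls by 12% of each dollar above $157,500, so it reaches zero when the excess is $3,975 / 12% = $33,125: income = $157,500 + $33,125 = $190,625.

$190,625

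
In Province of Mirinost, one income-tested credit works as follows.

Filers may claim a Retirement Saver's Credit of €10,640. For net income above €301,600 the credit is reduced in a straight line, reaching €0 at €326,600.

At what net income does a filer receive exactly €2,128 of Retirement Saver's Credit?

€321,600

€2,128 is 2,128/10,640 of the full €10,640, so 8,512/10,640 of the €25,000 range has been used: income = €301,600 + €25,000 × 8,512/10,640 = €321,600.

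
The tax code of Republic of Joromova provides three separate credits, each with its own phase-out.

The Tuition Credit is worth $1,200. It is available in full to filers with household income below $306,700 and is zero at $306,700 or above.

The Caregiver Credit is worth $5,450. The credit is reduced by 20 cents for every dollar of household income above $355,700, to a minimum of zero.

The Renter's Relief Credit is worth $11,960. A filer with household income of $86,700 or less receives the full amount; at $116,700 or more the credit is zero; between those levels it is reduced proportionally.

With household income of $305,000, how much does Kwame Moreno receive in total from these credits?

Tuition Credit: $305,000 is below the $306,700 cutoff, so the full $1,200 applies.
Caregiver Credit: $305,000 is at or below the $355,700 threshold, so the full $5,450 applies.
Renter's Relief Credit: $305,000 is at or above $116,700, so the credit is $0.
Total: $1,200 + $5,450 + $0 = $6,650.

$6,650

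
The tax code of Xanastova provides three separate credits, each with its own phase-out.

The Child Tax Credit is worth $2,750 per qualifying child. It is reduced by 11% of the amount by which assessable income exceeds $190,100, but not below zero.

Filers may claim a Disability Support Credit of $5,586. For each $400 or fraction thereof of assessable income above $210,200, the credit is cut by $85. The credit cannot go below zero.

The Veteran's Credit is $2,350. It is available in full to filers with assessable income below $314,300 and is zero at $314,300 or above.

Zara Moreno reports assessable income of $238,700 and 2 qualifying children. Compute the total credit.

Child Tax Credit: base = 2 × $2,750 = $5,500. 11% of the $48,600 excess over $190,100 is $5,346; credit = $5,500 − $5,346 = $154.
Disability Support Credit: income exceeds $210,200 by $28,500 → 72 increments × $85 = $6,120 ≥ base, so the credit is $0.
Veteran's Credit: $238,700 is below the $314,300 cutoff, so the full $2,350 applies.
Total: $154 + $0 + $2,350 = $2,504.

$2,504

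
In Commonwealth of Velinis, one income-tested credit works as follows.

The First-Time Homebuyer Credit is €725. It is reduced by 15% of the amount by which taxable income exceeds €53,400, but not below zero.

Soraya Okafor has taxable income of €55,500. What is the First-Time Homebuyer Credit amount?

First-Time Homebuyer Credit: 15% of the €2,100 excess over €53,400 is €315; credit = €725 − €315 = €410.

€410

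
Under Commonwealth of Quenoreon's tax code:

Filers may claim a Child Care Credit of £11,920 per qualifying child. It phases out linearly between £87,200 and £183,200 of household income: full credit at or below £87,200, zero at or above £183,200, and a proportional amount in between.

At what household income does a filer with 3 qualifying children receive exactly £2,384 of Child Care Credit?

Full credit = 3 × £11,920 = £35,760.
£2,384 is 2,384/35,760 of the full £35,760, so 33,376/35,760 of the £96,000 range has been used: income = £87,200 + £96,000 × 33,376/35,760 = £176,800.

£176,800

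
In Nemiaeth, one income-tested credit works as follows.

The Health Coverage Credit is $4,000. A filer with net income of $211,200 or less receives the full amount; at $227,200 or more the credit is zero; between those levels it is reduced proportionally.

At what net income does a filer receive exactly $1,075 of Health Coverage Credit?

$1,075 is 1,075/4,000 of the full $4,000, so 2,925/4,000 of the $16,000 range has been used: income = $211,200 + $16,000 × 2,925/4,000 = $222,900.

$222,900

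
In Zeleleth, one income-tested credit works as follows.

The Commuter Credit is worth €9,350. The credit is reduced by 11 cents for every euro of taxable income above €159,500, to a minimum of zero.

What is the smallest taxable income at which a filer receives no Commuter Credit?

€244,500

The credit falls by 11% of each euro above €159,500, so it reaches zero when the excess is €9,350 / 11% = €85,000: income = €159,500 + €85,000 = €244,500.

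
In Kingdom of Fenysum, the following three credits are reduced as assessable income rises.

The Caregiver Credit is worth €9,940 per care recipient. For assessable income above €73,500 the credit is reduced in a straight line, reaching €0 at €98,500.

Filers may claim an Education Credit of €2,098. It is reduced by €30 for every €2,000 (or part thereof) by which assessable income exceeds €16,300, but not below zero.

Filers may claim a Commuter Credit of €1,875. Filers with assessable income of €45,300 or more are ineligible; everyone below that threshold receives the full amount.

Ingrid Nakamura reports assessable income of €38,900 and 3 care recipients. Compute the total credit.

€33,433

Caregiver Credit: base = 3 × €9,940 = €29,820. €38,900 is at or below the €73,500 threshold, so the full €29,820 applies.
Education Credit: income exceeds €16,300 by €22,600, which is 12 full-or-partial €2,000 increments; reduction = 12 × €30 = €360, leaving €1,738.
Commuter Credit: €38,900 is below the €45,300 cutoff, so the full €1,875 applies.
Total: €29,820 + €1,738 + €1,875 = €33,433.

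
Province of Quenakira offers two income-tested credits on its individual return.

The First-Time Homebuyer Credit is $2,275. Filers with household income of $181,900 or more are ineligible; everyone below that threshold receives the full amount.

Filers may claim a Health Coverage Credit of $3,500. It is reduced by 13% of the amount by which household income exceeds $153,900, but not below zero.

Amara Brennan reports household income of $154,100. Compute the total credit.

First-Time Homebuyer Credit: $154,100 is below the $181,900 cutoff, so the full $2,275 applies.
Health Coverage Credit: 13% of the $200 excess over $153,900 is $26; credit = $3,500 − $26 = $3,474.
Total: $2,275 + $3,474 = $5,749.

$5,749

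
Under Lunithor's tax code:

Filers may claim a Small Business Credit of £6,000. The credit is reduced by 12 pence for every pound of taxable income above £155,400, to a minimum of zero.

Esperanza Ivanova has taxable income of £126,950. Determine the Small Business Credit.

£6,000

Small Business Credit: £126,950 is at or below the £155,400 threshold, so the full £6,000 applies.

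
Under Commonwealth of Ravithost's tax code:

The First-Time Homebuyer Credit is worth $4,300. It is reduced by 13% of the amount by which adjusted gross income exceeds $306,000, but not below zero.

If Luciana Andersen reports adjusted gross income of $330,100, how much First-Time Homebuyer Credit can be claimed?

$1,167

First-Time Homebuyer Credit: 13% of the $24,100 excess over $306,000 is $3,133; credit = $4,300 − $3,133 = $1,167.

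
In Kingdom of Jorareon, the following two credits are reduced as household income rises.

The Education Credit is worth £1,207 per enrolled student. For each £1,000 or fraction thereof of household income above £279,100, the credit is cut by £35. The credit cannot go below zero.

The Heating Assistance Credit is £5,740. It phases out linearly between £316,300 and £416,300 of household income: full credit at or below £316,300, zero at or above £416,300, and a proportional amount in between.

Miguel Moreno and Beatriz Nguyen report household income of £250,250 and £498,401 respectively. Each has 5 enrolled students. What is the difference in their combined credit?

£11,775

Miguel (£250,250): Education Credit: base = 5 × £1,207 = £6,035. £250,250 is at or below the £279,100 threshold, so the full £6,035 applies. Heating Assistance Credit: £250,250 is at or below the £316,300 threshold, so the full £5,740 applies. total £6,035 + £5,740 = £11,775
Beatriz (£498,401): Education Credit: base = 5 × £1,207 = £6,035. income exceeds £279,100 by £219,301 → 220 increments × £35 = £7,700 ≥ base, so the credit is £0. Heating Assistance Credit: £498,401 is at or above £416,300, so the credit is £0. total £0 + £0 = £0
Difference: |£11,775 − £0| = £11,775.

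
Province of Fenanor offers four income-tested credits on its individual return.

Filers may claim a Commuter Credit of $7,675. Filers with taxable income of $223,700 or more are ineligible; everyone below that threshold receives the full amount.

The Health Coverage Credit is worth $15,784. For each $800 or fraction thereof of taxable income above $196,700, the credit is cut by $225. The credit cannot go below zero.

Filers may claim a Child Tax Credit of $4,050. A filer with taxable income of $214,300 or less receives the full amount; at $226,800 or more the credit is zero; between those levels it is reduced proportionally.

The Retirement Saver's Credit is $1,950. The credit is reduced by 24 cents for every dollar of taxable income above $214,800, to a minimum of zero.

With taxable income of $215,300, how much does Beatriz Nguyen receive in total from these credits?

$23,615

Commuter Credit: $215,300 is below the $223,700 cutoff, so the full $7,675 applies.
Health Coverage Credit: income exceeds $196,700 by $18,600, which is 24 full-or-partial $800 increments; reduction = 24 × $225 = $5,400, leaving $10,384.
Child Tax Credit: $215,300 is $1,000 into a $12,500 phase-out range, leaving 11,500/12,500 of the credit: $4,050 × 11,500/12,500 = $3,726.
Retirement Saver's Credit: 24% of the $500 excess over $214,800 is $120; credit = $1,950 − $120 = $1,830.
Total: $7,675 + $10,384 + $3,726 + $1,830 = $23,615.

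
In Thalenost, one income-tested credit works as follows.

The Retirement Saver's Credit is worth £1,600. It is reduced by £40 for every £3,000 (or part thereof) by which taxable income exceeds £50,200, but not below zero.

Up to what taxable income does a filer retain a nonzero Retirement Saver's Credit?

After 39 increments the reduction is 39 × £40 = £1,560, leaving £40; one more increment wipes it out. Increment 39 ends at excess 39 × £3,000 = £117,000, so the highest qualifying income is £50,200 + £117,000 = £167,200.

£167,200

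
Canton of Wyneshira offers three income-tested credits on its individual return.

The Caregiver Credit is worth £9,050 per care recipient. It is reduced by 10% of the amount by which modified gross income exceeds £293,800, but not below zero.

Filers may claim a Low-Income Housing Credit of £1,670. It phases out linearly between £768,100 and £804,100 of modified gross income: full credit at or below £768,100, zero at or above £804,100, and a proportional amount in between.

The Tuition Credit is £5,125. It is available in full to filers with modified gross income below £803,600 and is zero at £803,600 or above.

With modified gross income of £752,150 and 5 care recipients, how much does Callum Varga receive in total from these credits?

£6,795

Caregiver Credit: base = 5 × £9,050 = £45,250. 10% of the £458,350 excess over £293,800 is £45,835 ≥ base, so the credit is £0.
Low-Income Housing Credit: £752,150 is at or below the £768,100 threshold, so the full £1,670 applies.
Tuition Credit: £752,150 is below the £803,600 cutoff, so the full £5,125 applies.
Total: £0 + £1,670 + £5,125 = £6,795.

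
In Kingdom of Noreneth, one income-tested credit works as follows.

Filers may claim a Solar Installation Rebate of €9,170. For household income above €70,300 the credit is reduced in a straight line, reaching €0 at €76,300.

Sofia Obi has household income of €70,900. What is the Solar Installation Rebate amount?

€8,253

Solar Installation Rebate: €70,900 is €600 into a €6,000 phase-out range, leaving 5,400/6,000 of the credit: €9,170 × 5,400/6,000 = €8,253.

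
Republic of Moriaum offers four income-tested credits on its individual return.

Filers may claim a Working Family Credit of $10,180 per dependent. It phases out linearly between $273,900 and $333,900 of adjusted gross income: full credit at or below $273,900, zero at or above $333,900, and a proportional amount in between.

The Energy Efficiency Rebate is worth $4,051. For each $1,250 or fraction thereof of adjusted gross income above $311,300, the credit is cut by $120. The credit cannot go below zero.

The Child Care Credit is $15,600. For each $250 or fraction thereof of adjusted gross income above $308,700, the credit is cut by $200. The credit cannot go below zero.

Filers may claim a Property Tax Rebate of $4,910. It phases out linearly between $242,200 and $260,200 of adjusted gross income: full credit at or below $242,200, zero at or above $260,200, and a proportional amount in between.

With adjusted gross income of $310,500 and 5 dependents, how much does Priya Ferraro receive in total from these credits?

Working Family Credit: base = 5 × $10,180 = $50,900. $310,500 is $36,600 into a $60,000 phase-out range, leaving 23,400/60,000 of the credit: $50,900 × 23,400/60,000 = $19,851.
Energy Efficiency Rebate: $310,500 is at or below the $311,300 threshold, so the full $4,051 applies.
Child Care Credit: income exceeds $308,700 by $1,800, which is 8 full-or-partial $250 increments; reduction = 8 × $200 = $1,600, leaving $14,000.
Property Tax Rebate: $310,500 is at or above $260,200, so the credit is $0.
Total: $19,851 + $4,051 + $14,000 + $0 = $37,902.

$37,902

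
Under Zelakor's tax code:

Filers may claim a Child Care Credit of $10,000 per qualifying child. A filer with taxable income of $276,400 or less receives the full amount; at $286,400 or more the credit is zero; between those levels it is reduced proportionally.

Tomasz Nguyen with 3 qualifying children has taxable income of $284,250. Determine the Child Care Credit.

$6,450

Child Care Credit: base = 3 × $10,000 = $30,000. $284,250 is $7,850 into a $10,000 phase-out range, leaving 2,150/10,000 of the credit: $30,000 × 2,150/10,000 = $6,450.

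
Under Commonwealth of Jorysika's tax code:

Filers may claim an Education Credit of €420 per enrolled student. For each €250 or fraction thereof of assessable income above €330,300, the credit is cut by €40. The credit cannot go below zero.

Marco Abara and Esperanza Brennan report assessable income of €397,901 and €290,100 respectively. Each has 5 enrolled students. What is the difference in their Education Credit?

Marco (€397,901): Education Credit: base = 5 × €420 = €2,100. income exceeds €330,300 by €67,601 → 271 increments × €40 = €10,840 ≥ base, so the credit is €0.
Esperanza (€290,100): Education Credit: base = 5 × €420 = €2,100. €290,100 is at or below the €330,300 threshold, so the full €2,100 applies.
Difference: |€0 − €2,100| = €2,100.

€2,100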